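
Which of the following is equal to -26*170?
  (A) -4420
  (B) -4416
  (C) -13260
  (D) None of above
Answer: A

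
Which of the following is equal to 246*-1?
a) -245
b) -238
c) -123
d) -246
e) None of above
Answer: d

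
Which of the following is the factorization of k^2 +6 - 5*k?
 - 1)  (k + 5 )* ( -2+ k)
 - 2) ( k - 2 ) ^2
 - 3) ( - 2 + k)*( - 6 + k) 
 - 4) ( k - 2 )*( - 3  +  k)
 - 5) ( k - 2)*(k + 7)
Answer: 4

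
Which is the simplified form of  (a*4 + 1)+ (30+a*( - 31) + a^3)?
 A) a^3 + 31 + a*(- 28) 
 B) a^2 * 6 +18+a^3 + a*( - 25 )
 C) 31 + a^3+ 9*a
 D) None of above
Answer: D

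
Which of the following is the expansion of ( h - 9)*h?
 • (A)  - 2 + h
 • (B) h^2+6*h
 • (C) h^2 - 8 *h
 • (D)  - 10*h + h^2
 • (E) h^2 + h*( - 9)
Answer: E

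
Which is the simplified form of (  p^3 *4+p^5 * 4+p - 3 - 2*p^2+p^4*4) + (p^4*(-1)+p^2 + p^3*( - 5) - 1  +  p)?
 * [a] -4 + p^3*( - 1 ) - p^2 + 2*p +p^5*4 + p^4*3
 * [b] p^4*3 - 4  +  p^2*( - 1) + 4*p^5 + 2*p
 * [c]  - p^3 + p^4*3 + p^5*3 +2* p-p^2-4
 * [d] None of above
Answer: a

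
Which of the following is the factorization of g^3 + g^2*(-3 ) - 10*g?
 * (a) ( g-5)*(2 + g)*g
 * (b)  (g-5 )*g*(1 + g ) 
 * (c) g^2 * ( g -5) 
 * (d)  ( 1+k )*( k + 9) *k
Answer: a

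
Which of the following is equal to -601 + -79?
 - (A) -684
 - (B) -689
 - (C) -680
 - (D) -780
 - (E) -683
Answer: C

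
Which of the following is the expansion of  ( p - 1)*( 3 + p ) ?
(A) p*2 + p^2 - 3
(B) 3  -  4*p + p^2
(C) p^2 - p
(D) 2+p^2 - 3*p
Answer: A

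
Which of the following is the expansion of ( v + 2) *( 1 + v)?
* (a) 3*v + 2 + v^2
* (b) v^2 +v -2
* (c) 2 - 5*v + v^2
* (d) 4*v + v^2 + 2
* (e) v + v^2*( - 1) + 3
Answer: a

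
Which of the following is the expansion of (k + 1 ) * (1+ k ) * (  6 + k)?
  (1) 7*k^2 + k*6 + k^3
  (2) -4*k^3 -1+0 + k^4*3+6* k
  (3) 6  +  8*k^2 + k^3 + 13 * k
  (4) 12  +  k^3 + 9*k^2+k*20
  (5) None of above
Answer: 3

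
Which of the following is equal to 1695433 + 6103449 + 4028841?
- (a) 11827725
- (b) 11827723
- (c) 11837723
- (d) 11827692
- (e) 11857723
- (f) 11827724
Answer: b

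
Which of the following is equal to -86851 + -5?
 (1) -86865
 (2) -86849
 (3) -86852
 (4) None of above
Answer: 4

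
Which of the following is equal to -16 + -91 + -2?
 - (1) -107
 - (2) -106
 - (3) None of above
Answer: 3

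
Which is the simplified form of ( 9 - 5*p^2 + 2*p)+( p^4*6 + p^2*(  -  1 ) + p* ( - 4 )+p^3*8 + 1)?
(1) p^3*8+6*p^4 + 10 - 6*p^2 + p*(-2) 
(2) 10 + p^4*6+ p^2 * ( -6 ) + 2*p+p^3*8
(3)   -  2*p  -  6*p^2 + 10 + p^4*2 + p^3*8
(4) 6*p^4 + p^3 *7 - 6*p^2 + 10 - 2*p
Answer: 1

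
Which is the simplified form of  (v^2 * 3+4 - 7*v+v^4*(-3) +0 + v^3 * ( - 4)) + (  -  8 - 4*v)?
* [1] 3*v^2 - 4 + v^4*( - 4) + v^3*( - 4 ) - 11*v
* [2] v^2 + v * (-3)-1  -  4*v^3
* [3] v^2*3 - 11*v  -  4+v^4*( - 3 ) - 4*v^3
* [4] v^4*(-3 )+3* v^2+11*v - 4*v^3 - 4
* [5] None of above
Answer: 3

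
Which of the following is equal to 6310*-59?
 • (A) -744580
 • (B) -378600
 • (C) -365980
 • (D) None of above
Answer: D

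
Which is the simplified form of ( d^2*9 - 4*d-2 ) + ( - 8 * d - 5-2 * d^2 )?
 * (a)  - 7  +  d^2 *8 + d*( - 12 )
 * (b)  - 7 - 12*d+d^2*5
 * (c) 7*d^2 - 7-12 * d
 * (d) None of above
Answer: c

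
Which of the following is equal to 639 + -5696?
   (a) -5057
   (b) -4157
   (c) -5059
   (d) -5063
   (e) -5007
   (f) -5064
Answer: a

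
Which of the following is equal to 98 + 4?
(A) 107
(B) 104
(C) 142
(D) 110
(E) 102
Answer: E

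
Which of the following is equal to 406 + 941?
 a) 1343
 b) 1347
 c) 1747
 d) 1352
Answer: b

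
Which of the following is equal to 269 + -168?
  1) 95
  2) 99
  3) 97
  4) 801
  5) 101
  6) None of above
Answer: 5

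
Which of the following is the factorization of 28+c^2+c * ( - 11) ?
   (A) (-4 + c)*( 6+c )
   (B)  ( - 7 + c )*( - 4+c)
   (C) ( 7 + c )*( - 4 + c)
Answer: B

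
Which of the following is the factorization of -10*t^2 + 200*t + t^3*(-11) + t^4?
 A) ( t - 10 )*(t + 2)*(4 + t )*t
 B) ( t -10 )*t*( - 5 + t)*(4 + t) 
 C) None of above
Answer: B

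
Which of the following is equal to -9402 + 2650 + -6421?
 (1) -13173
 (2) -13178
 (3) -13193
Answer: 1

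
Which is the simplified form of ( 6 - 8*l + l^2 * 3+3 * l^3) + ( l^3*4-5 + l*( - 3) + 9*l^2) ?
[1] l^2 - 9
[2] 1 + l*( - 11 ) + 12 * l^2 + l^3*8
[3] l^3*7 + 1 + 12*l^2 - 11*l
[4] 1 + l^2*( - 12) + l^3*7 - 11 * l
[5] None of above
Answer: 3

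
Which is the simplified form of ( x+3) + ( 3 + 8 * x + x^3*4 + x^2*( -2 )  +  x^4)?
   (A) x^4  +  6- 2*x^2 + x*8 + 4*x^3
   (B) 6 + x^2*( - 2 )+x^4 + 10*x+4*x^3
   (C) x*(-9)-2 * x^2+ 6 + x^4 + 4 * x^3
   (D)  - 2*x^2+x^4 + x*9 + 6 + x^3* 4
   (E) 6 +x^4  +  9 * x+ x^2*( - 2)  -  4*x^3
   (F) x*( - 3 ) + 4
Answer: D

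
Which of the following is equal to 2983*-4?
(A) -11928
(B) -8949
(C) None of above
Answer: C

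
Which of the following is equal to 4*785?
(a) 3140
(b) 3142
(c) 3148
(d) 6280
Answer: a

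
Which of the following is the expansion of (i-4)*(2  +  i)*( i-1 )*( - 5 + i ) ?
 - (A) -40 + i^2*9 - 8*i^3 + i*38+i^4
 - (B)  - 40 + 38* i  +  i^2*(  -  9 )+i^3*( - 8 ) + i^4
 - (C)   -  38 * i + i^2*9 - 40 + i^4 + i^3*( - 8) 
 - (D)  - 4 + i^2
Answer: A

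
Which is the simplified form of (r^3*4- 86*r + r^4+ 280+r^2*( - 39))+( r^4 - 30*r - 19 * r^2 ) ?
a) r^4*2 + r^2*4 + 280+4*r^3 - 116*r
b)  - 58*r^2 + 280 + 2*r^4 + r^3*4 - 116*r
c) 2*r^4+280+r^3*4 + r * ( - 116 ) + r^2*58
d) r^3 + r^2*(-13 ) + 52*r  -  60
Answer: b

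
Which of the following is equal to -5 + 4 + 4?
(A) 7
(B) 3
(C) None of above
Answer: B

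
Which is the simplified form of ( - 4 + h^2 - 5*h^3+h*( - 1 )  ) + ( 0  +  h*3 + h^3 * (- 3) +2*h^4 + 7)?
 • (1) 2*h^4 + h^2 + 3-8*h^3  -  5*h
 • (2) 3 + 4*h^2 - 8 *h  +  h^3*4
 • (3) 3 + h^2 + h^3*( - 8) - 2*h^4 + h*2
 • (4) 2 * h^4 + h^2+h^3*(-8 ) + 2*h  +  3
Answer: 4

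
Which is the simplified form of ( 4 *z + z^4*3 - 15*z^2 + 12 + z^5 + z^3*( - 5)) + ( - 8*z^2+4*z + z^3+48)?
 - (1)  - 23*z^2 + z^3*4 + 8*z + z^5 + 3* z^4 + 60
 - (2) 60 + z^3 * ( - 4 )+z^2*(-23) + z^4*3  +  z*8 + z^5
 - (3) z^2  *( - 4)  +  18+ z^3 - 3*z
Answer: 2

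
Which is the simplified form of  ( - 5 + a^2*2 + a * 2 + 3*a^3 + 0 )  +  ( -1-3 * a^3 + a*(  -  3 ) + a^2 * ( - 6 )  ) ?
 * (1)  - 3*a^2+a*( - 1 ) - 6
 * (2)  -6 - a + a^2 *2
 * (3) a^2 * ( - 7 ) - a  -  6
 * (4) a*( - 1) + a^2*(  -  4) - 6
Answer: 4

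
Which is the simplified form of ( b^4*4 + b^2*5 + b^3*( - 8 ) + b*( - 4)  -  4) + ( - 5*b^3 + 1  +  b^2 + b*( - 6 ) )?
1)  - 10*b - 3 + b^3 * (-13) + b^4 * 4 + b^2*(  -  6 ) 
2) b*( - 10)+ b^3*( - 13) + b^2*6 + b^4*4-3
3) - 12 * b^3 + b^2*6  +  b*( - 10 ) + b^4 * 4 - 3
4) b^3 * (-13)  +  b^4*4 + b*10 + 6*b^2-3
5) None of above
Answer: 2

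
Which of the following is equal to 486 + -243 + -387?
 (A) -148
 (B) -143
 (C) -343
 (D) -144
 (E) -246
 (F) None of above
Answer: D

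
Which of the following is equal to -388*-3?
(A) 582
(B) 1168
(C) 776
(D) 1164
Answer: D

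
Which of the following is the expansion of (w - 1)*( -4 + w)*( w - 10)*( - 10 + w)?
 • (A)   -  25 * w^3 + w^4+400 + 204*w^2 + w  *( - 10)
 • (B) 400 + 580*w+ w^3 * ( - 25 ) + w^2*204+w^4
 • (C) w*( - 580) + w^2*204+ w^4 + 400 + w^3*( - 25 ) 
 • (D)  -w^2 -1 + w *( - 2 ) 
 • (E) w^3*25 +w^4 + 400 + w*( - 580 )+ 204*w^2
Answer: C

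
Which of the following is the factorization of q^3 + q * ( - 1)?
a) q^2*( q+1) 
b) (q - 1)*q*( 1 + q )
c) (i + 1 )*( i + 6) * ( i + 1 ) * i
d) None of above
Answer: b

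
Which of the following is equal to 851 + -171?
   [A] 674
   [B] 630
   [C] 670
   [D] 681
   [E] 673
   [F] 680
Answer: F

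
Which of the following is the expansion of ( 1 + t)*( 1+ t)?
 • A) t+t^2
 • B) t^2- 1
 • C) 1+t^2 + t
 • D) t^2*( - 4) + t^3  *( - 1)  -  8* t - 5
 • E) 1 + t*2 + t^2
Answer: E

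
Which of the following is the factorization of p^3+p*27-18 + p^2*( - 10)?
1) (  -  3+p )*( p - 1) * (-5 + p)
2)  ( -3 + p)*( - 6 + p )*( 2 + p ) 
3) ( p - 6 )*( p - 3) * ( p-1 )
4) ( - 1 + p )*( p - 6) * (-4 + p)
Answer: 3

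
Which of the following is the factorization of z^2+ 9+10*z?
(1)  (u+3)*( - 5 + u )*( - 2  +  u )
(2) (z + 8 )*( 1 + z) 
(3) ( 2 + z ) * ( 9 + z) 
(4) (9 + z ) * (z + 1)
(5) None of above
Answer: 4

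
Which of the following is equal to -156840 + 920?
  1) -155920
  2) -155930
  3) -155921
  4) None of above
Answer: 1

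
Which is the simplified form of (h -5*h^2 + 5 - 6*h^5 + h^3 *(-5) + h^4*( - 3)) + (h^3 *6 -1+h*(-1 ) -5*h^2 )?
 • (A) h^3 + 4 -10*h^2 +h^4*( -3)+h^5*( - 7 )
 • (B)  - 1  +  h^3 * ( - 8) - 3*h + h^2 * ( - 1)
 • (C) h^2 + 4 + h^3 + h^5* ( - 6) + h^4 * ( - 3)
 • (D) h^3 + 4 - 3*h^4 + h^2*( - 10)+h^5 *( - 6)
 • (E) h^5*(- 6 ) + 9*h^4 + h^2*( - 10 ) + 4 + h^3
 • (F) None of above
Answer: D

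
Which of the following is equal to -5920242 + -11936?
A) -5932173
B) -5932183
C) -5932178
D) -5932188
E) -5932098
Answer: C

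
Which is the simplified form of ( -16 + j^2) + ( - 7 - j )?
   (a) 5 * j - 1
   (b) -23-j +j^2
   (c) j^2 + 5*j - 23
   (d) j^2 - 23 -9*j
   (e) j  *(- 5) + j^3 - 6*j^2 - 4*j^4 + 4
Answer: b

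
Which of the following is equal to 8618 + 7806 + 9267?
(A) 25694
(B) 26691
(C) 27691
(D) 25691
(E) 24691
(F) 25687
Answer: D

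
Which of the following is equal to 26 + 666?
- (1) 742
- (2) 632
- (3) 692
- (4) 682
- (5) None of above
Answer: 3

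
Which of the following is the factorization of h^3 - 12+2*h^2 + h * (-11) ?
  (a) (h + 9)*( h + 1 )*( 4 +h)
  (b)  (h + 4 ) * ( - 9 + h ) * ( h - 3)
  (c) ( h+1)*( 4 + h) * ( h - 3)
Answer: c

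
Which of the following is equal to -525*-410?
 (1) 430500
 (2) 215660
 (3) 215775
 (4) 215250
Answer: 4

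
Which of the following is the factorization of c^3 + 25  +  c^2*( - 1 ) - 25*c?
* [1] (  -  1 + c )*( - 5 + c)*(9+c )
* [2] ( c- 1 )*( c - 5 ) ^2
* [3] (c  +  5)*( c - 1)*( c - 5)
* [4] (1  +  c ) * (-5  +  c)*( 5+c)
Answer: 3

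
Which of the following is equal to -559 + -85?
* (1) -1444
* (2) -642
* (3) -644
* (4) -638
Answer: 3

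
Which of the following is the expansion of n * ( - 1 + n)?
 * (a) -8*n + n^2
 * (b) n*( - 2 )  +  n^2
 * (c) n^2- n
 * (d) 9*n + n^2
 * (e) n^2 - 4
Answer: c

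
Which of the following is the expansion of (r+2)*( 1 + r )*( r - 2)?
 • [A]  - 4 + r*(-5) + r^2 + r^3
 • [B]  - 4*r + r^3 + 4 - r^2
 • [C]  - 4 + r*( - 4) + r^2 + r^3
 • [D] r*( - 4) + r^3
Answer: C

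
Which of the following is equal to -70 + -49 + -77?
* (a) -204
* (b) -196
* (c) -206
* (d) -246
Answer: b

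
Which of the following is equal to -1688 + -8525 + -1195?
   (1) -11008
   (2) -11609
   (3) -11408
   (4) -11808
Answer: 3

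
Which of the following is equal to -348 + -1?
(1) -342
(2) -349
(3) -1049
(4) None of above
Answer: 2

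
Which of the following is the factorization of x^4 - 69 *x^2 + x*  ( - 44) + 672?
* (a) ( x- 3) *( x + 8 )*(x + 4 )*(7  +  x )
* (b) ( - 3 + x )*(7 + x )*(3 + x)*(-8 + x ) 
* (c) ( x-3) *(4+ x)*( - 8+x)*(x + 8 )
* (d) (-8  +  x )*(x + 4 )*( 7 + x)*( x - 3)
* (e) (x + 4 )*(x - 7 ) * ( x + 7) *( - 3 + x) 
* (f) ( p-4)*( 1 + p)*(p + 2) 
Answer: d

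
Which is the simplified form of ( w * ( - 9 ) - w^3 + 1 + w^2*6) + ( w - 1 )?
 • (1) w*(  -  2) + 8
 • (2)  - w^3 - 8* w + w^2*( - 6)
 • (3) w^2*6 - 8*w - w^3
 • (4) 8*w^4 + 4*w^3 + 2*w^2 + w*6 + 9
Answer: 3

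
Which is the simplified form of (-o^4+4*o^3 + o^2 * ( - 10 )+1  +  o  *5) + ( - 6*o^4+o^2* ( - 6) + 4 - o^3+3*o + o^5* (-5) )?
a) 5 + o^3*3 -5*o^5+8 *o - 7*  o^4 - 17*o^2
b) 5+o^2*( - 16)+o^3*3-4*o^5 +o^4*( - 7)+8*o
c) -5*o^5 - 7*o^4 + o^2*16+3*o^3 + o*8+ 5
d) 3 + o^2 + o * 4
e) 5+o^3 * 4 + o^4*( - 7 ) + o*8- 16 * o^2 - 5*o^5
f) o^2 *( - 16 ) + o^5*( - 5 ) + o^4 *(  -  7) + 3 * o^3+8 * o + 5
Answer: f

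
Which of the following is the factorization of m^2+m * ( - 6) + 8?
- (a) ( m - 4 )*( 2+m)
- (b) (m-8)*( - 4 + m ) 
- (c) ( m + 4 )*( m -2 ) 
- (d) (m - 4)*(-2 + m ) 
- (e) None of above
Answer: d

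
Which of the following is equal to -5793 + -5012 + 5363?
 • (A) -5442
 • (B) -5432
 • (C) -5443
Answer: A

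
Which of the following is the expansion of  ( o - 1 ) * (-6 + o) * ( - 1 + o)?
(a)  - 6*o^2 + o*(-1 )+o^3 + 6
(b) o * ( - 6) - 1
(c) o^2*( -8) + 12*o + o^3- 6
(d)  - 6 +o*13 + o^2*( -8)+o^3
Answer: d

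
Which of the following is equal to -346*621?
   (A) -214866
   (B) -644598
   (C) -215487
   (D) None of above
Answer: A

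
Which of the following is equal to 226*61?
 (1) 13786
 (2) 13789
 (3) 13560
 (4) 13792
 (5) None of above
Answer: 1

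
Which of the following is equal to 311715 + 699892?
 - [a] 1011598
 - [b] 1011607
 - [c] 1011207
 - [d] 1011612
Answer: b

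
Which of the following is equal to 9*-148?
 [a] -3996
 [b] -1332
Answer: b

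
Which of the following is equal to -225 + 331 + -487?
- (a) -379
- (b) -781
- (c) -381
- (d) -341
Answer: c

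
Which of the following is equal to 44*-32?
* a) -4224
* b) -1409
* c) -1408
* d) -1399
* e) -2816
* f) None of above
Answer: c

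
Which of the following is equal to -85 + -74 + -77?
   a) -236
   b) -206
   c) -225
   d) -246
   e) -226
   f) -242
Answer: a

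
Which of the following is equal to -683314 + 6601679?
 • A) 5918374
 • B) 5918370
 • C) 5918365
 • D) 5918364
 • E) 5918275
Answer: C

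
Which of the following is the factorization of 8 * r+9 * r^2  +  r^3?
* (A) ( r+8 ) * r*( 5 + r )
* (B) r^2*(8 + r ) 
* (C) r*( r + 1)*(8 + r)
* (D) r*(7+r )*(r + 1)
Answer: C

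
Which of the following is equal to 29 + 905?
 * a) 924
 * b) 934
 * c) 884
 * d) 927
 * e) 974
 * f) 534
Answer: b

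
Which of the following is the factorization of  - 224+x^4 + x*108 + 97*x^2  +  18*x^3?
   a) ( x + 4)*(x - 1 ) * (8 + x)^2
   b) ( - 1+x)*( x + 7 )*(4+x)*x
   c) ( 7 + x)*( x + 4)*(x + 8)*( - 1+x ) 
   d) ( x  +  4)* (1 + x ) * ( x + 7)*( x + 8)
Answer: c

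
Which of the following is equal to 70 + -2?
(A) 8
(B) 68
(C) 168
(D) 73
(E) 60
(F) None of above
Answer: B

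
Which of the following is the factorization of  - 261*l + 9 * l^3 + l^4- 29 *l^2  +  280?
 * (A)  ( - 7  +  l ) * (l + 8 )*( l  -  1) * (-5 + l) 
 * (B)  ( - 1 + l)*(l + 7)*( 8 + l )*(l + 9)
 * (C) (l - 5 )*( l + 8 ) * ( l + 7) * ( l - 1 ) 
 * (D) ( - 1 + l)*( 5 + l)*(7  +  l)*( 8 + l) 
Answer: C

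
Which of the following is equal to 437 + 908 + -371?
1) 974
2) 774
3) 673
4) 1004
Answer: 1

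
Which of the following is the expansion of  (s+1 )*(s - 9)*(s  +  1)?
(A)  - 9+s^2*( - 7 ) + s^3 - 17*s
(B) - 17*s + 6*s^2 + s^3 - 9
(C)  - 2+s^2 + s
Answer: A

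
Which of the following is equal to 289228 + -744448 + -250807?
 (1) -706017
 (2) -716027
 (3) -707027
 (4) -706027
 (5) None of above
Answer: 4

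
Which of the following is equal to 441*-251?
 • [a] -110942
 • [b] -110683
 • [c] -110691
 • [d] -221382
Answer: c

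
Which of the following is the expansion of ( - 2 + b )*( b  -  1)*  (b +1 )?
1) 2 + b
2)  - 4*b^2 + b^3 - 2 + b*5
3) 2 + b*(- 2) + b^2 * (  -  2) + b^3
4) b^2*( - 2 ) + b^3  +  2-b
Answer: 4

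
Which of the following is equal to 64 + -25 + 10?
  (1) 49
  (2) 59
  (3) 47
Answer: 1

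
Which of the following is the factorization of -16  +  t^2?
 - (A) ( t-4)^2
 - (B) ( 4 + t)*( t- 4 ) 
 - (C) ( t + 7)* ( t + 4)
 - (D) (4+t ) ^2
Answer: B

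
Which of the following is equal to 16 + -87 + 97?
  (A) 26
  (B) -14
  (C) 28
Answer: A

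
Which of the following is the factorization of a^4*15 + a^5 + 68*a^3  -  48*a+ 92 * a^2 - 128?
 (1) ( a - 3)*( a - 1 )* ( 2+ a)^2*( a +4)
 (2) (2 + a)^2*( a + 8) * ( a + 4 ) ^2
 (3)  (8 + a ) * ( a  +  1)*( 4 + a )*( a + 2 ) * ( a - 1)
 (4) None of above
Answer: 4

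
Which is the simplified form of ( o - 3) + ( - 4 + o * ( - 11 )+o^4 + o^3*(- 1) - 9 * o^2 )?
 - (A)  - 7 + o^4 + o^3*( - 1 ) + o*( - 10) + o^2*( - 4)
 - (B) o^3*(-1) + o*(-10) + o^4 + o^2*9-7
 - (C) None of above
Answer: C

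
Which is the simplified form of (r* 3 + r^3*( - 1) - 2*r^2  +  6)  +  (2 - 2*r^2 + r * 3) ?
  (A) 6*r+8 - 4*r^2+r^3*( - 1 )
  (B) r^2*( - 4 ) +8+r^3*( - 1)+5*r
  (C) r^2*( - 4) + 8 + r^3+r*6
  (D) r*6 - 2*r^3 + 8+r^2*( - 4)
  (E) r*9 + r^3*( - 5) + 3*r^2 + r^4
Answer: A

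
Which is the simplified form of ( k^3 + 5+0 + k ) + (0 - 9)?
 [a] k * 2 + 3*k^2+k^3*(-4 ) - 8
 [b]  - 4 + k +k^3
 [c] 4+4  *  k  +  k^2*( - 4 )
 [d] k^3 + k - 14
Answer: b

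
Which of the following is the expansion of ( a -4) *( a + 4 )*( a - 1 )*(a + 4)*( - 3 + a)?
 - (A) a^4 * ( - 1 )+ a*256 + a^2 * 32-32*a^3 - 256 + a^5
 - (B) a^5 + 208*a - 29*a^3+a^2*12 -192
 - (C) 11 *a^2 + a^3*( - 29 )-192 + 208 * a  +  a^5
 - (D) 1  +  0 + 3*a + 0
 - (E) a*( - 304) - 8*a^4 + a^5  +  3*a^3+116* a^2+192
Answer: B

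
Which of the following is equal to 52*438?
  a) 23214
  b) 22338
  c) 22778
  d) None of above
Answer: d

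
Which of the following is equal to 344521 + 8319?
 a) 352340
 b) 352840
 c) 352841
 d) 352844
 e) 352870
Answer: b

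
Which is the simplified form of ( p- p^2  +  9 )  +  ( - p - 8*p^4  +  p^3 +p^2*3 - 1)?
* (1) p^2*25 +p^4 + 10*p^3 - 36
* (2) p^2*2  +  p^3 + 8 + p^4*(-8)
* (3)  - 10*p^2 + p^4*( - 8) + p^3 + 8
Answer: 2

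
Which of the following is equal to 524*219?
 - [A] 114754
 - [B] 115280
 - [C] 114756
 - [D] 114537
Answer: C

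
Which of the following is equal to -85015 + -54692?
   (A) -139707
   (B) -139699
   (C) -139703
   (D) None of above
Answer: A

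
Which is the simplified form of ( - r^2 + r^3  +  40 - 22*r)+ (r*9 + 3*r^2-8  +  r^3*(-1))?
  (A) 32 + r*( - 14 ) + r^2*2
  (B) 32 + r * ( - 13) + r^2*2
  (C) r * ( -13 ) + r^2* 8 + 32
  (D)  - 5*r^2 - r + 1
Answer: B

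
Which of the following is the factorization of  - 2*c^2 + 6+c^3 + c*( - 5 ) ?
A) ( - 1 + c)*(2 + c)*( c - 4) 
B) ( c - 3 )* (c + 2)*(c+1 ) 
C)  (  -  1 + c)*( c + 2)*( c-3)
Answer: C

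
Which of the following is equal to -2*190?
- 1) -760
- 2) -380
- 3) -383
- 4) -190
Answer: 2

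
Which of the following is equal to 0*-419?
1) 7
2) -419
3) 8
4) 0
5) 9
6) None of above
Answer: 4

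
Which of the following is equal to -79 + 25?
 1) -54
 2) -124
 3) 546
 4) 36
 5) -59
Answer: 1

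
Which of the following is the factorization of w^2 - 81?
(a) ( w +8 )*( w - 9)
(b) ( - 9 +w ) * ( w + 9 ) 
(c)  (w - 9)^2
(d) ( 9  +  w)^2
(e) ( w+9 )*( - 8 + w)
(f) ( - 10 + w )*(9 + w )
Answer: b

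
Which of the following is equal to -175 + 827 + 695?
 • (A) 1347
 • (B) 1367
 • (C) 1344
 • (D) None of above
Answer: A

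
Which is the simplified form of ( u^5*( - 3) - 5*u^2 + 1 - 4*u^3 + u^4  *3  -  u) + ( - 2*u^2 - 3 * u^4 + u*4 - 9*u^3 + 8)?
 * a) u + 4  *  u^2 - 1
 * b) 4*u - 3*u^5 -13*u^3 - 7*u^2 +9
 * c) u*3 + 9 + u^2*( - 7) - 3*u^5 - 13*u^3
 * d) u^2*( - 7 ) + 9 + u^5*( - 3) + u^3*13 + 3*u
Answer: c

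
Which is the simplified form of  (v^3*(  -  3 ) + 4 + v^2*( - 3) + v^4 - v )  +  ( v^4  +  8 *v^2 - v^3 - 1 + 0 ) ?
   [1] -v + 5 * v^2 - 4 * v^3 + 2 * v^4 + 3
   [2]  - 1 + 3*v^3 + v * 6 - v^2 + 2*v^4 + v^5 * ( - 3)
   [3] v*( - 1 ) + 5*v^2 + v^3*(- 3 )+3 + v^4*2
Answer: 1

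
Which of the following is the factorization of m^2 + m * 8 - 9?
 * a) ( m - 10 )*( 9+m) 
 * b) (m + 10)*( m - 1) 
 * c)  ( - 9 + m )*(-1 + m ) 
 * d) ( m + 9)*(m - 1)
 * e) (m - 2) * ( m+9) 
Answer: d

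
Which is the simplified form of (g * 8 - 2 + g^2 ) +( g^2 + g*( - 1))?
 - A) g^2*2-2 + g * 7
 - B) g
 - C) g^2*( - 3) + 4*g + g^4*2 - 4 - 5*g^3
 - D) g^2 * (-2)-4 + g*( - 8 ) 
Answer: A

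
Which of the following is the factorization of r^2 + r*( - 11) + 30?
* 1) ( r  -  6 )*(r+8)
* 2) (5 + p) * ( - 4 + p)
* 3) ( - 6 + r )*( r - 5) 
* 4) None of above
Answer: 3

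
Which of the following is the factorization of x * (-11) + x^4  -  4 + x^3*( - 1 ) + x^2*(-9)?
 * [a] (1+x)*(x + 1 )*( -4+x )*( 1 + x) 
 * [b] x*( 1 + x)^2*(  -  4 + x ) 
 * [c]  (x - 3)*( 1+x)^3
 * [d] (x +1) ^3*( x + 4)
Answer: a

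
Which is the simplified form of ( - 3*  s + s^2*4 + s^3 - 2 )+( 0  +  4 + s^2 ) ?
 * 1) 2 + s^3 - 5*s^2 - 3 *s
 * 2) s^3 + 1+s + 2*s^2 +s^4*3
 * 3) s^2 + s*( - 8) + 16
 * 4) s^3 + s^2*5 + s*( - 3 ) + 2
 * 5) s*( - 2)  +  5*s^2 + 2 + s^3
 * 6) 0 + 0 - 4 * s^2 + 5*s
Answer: 4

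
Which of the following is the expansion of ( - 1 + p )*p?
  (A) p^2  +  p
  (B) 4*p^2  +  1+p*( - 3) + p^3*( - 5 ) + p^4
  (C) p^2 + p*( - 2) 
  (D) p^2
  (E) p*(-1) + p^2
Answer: E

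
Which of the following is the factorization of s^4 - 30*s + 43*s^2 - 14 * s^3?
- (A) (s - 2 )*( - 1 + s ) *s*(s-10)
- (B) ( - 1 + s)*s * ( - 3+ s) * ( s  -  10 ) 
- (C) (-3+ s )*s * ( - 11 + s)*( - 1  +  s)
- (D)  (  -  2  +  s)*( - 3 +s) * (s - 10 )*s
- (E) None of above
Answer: B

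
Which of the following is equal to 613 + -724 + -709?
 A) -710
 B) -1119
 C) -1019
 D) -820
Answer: D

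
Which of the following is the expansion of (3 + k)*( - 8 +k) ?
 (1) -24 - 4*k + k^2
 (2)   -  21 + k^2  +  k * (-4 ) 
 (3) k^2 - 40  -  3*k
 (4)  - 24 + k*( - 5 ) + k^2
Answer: 4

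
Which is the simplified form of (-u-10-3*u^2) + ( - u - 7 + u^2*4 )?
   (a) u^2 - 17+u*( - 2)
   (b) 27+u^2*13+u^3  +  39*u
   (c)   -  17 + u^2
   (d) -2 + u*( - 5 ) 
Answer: a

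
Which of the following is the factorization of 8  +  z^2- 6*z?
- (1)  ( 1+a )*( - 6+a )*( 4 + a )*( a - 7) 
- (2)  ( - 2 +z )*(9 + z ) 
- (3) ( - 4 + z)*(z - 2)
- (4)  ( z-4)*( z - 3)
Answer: 3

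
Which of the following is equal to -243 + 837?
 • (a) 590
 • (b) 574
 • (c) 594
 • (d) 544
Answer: c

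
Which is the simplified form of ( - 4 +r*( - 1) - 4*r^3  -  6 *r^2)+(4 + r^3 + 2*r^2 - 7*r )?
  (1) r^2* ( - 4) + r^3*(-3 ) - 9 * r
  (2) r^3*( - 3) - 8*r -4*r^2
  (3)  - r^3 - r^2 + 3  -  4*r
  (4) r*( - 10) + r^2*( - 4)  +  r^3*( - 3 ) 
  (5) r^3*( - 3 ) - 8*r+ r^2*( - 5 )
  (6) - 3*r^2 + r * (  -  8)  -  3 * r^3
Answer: 2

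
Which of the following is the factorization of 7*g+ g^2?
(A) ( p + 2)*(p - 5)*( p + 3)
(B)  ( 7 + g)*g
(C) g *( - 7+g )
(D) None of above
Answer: B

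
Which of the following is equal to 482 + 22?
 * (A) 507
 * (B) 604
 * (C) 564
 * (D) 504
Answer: D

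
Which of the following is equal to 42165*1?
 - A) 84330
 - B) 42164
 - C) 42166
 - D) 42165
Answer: D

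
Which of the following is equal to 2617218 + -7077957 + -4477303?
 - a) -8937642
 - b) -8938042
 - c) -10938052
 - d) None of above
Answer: b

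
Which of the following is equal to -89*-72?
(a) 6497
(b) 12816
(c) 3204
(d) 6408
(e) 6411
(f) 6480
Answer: d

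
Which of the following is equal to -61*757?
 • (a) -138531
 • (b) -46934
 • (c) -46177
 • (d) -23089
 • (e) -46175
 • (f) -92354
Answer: c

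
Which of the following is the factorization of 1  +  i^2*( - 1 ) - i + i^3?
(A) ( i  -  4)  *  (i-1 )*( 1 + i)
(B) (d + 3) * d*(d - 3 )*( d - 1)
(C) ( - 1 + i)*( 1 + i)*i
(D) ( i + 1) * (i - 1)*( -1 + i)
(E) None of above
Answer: D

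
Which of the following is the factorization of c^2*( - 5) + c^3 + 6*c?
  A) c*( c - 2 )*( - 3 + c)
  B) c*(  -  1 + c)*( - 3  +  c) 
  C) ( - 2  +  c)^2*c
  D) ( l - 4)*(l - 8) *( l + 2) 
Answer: A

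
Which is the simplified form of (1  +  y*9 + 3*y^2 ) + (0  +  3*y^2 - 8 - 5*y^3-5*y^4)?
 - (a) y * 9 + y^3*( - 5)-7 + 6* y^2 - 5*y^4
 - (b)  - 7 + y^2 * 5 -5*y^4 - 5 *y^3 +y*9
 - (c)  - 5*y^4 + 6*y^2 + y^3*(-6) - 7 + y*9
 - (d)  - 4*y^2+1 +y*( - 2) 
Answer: a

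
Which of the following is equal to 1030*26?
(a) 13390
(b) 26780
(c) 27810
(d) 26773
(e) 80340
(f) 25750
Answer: b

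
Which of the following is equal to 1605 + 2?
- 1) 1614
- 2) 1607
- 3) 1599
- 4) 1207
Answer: 2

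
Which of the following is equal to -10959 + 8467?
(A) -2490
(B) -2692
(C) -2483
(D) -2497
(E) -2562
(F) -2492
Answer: F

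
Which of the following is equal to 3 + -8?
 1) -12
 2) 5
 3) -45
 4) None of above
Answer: 4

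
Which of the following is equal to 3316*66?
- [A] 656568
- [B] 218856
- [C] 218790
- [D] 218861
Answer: B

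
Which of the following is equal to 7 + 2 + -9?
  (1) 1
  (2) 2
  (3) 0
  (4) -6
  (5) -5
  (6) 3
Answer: 3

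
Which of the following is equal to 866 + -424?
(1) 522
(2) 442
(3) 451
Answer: 2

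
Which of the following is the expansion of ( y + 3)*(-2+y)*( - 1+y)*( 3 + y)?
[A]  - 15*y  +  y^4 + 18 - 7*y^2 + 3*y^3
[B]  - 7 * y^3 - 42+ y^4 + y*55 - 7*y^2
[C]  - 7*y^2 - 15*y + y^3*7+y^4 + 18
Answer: A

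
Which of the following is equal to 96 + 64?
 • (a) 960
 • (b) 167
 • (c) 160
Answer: c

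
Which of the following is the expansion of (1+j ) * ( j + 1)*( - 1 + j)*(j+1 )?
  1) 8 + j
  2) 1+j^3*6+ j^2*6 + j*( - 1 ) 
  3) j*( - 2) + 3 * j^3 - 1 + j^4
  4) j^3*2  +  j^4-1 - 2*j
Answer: 4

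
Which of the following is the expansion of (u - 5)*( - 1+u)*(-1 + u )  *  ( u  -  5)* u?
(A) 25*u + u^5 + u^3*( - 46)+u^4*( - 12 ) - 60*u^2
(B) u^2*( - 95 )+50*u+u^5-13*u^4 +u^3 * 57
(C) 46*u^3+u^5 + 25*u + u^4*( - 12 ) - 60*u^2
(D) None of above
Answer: C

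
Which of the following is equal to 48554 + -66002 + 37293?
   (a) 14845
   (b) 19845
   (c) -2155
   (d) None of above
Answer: b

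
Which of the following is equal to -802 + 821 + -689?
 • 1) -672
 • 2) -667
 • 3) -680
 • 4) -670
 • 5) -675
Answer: 4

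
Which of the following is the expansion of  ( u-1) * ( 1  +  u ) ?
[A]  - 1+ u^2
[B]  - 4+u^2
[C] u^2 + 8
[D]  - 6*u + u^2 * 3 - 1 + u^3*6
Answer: A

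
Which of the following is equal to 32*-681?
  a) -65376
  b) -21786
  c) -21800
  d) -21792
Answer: d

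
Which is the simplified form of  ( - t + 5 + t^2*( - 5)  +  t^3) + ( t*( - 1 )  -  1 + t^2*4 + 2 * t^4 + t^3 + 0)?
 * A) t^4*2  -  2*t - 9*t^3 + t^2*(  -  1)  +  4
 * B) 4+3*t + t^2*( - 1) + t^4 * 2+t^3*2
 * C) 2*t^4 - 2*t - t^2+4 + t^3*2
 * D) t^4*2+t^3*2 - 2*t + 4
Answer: C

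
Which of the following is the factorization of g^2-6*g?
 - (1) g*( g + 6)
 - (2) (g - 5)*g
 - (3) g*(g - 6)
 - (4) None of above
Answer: 3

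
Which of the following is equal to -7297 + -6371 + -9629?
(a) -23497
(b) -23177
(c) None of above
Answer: c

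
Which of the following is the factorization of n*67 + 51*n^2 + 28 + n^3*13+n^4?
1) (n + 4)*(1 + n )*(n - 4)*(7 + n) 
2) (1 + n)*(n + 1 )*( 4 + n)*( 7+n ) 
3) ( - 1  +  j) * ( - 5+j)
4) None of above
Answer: 2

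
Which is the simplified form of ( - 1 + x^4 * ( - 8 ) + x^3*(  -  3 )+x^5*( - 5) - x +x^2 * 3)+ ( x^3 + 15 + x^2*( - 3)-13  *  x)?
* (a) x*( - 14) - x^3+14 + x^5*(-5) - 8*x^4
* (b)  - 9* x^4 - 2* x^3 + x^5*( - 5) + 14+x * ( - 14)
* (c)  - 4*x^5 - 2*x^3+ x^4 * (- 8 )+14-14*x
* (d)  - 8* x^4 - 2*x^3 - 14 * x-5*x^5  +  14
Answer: d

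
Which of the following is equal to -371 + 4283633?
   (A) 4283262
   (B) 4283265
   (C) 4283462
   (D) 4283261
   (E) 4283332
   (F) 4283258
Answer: A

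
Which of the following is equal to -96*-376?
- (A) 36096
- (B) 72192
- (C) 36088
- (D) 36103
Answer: A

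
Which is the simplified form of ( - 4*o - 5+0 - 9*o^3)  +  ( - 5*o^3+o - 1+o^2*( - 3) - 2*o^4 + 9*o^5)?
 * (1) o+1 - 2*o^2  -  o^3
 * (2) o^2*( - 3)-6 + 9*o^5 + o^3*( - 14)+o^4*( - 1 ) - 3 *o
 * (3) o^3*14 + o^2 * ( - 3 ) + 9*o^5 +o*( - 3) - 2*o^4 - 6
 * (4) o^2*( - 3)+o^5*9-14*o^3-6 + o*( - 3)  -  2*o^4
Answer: 4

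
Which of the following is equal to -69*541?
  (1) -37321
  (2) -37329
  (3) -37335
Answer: 2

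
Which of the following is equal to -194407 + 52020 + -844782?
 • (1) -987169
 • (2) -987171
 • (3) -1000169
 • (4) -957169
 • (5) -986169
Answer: 1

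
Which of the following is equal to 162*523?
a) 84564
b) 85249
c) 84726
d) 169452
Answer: c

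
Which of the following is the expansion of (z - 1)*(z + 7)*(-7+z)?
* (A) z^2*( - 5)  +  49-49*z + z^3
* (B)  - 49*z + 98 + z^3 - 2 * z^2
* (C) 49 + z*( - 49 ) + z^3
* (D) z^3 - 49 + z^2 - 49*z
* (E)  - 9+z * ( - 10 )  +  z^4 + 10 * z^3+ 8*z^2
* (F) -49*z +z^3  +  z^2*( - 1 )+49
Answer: F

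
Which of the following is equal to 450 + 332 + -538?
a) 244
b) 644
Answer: a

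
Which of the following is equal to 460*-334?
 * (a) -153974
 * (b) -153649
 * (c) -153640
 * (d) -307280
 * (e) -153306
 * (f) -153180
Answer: c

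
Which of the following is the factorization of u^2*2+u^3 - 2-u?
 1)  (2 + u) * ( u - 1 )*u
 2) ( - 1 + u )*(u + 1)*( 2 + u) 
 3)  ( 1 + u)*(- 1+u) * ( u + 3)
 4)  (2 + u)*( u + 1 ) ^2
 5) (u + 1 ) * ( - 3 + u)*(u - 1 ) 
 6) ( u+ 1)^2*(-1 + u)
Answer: 2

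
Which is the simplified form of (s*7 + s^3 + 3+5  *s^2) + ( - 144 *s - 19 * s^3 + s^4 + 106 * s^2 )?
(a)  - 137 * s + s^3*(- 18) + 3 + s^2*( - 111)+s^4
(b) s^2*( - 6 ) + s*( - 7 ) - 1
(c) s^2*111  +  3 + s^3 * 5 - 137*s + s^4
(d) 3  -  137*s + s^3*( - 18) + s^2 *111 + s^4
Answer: d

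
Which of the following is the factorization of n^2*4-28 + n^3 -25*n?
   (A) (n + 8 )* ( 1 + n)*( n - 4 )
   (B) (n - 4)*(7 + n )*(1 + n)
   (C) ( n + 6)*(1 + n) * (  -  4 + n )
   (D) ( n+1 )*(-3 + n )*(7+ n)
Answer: B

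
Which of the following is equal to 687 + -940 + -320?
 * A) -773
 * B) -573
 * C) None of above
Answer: B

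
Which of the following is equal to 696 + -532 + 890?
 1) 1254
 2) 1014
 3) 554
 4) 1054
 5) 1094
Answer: 4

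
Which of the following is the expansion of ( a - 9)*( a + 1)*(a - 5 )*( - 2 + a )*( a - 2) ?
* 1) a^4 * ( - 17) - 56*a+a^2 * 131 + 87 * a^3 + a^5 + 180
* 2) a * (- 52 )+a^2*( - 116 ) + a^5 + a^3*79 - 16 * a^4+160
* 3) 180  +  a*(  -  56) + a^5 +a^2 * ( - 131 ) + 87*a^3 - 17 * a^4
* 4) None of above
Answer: 3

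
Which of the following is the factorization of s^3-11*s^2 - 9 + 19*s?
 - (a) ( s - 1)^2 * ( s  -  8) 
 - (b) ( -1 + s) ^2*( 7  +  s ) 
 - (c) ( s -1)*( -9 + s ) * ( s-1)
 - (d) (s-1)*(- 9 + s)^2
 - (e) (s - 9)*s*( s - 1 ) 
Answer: c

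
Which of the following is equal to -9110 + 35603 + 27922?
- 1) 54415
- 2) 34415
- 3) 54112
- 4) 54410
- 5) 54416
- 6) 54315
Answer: 1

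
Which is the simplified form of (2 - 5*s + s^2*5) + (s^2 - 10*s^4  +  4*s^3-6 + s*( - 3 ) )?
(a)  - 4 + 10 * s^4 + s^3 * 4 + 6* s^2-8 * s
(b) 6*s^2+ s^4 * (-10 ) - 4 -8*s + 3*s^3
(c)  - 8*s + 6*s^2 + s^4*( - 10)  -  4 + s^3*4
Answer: c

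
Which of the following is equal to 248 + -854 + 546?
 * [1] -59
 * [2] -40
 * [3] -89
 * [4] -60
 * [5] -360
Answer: 4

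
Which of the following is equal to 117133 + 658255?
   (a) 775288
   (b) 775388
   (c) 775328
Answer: b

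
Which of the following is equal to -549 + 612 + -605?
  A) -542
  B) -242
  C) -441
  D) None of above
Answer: A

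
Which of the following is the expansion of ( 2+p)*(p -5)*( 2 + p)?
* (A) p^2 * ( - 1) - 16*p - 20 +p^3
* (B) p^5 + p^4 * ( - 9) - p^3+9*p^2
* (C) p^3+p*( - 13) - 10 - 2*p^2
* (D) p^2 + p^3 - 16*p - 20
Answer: A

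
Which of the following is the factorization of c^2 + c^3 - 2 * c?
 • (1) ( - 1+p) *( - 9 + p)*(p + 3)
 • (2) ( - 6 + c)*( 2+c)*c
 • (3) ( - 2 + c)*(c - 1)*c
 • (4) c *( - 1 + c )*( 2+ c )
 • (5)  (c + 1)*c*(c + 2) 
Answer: 4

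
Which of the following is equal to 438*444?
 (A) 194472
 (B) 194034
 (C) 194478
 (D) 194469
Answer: A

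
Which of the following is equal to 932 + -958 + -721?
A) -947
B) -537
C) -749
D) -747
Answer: D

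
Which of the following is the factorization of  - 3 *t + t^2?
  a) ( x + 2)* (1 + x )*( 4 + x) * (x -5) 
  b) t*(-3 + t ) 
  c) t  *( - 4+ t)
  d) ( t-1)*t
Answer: b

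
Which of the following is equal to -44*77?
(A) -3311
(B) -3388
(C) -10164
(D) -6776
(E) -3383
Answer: B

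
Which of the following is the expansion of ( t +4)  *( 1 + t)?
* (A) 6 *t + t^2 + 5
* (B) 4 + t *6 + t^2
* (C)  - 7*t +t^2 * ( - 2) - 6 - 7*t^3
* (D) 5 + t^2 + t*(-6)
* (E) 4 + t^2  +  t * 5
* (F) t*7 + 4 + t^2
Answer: E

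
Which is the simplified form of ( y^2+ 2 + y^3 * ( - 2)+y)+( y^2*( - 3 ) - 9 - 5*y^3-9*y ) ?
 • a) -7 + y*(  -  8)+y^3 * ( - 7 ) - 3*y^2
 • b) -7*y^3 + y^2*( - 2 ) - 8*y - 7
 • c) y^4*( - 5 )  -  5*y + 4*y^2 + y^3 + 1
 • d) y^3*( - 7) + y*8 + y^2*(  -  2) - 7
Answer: b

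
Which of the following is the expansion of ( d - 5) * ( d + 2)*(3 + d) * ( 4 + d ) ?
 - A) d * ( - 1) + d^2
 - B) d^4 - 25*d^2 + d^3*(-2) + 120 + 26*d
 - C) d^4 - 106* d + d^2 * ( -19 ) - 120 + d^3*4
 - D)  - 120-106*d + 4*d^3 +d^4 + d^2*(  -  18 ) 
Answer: C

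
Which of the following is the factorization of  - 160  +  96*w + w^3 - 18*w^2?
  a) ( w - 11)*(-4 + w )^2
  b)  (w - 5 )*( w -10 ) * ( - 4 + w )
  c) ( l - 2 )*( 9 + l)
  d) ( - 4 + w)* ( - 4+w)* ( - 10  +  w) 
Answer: d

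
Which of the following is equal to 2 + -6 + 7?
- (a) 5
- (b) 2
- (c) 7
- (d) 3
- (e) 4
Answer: d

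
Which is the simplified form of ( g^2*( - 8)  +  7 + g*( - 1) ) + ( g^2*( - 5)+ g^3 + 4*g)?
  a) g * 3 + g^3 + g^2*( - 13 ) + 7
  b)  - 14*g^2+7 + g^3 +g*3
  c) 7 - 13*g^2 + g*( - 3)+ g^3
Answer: a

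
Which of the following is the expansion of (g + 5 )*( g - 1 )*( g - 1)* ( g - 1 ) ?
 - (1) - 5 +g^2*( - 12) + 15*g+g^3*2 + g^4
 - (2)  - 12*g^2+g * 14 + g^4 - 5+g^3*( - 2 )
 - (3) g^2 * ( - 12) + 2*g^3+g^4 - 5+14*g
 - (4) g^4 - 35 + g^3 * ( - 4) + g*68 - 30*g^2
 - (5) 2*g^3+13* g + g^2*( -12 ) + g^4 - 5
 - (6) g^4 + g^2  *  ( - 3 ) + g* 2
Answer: 3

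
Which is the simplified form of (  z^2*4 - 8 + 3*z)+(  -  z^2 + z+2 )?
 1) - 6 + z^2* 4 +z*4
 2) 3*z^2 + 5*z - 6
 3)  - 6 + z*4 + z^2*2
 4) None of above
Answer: 4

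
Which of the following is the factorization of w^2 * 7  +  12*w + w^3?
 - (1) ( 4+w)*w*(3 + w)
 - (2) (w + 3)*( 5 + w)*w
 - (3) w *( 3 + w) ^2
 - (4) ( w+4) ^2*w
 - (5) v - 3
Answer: 1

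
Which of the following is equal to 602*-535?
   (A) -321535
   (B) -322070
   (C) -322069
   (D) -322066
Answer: B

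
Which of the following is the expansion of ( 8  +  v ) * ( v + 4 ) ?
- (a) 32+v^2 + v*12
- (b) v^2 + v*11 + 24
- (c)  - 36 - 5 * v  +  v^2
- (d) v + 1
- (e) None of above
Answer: a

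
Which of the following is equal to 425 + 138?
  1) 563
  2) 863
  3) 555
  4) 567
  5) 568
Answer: 1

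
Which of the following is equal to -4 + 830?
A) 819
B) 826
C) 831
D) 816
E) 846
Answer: B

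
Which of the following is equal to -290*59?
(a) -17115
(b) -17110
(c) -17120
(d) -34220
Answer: b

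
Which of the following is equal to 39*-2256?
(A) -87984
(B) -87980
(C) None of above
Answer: A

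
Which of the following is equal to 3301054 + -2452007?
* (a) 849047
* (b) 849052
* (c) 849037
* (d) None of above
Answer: a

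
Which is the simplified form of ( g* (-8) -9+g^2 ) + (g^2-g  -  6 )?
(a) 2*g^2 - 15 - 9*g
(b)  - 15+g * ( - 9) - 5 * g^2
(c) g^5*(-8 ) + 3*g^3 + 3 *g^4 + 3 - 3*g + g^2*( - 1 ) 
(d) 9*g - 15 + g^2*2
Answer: a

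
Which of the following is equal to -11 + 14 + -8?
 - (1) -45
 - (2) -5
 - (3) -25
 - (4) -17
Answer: 2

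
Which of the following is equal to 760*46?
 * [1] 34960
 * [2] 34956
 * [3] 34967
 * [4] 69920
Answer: 1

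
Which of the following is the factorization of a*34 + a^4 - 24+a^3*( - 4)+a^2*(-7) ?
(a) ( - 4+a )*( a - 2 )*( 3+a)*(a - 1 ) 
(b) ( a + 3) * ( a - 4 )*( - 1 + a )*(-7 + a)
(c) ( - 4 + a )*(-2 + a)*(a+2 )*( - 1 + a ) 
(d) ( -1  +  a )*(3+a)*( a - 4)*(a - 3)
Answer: a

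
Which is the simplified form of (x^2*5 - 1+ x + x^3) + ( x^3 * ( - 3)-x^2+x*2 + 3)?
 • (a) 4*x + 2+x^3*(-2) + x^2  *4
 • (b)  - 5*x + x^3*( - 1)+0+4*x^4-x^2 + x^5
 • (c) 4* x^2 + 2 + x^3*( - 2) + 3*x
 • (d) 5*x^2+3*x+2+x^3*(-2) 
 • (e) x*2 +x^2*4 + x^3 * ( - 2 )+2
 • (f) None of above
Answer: c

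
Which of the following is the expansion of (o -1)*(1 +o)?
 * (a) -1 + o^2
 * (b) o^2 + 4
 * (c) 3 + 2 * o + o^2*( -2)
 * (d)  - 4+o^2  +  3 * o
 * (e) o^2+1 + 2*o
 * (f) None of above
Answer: a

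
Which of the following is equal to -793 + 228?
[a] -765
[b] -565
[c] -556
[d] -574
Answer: b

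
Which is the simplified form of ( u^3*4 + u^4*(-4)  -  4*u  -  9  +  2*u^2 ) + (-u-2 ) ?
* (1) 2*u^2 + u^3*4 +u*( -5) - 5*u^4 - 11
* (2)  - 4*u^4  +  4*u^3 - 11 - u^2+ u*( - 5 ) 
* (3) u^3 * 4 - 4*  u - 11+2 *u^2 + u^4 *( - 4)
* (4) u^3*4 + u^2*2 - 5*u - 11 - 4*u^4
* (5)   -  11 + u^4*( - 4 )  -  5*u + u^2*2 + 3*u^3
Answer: 4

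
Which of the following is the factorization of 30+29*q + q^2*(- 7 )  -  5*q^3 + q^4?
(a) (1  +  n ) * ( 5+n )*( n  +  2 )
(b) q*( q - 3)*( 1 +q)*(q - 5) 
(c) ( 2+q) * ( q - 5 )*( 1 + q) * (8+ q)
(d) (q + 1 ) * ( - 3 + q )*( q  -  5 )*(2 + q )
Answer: d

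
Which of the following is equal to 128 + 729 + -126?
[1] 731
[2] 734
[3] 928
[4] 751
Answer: 1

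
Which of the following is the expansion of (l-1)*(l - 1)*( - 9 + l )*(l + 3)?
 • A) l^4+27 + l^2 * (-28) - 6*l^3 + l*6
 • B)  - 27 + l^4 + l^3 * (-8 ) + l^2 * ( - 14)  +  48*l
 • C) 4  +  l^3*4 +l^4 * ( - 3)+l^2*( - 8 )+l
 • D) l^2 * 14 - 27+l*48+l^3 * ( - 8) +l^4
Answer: B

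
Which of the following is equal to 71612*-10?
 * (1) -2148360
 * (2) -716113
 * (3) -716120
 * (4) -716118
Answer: 3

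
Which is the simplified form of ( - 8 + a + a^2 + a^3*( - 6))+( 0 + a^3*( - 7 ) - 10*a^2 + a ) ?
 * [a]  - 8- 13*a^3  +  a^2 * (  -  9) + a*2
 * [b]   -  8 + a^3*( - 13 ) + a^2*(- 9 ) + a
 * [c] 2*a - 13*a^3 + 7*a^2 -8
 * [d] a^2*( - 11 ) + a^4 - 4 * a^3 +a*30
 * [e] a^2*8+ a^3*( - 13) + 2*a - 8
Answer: a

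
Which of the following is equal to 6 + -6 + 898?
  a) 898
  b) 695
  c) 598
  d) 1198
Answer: a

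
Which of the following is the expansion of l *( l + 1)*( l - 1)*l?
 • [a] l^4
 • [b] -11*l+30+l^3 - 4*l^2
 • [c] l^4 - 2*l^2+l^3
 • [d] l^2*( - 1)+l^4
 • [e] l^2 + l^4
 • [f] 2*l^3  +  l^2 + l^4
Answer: d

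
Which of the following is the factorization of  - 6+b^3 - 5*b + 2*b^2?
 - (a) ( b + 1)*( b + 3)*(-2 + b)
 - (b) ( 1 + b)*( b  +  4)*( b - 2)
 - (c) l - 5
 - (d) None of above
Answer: a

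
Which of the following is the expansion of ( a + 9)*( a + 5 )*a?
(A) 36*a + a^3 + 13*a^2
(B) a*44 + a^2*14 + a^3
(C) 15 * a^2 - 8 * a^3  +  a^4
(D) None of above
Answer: D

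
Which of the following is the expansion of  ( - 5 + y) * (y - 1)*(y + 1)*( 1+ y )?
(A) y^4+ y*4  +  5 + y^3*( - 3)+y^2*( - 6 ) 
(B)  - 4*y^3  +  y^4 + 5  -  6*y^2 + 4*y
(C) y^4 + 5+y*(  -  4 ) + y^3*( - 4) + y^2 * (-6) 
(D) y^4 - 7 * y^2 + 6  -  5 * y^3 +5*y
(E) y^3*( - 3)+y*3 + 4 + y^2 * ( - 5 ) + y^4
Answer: B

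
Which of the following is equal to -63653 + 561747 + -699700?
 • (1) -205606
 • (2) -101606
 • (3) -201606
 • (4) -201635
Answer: 3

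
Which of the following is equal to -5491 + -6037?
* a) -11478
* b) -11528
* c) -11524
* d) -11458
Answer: b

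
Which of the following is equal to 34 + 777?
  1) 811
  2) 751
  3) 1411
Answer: 1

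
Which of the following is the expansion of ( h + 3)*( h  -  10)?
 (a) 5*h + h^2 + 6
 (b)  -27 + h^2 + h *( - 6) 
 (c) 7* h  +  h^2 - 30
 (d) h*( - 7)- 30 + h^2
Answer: d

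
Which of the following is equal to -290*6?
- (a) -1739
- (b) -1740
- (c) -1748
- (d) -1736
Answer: b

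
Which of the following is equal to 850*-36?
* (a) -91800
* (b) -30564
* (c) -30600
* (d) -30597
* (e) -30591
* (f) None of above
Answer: c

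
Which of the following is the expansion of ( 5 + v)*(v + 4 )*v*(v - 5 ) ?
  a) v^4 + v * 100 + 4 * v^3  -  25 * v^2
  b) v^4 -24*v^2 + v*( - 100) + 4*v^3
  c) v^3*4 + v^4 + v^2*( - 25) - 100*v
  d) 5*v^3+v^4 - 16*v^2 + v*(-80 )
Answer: c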